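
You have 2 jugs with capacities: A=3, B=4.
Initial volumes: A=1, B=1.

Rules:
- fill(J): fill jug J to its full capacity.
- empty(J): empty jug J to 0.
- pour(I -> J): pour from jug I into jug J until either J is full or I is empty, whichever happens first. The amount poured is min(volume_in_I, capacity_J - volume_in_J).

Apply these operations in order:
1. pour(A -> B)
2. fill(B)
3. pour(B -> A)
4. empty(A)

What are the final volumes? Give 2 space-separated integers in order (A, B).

Answer: 0 1

Derivation:
Step 1: pour(A -> B) -> (A=0 B=2)
Step 2: fill(B) -> (A=0 B=4)
Step 3: pour(B -> A) -> (A=3 B=1)
Step 4: empty(A) -> (A=0 B=1)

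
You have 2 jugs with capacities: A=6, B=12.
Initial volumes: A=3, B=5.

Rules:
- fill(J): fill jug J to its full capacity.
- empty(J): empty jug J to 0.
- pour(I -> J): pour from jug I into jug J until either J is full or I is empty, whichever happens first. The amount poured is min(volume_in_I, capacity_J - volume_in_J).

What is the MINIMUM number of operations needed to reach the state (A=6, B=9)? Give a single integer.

Answer: 2

Derivation:
BFS from (A=3, B=5). One shortest path:
  1. fill(B) -> (A=3 B=12)
  2. pour(B -> A) -> (A=6 B=9)
Reached target in 2 moves.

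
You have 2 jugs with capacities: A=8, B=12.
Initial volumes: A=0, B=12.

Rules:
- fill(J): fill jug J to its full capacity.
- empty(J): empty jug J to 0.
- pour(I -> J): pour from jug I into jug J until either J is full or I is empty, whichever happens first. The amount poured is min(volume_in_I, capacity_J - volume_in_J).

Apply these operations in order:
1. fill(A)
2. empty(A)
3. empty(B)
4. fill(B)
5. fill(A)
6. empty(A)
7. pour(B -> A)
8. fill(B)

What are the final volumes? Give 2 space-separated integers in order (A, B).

Step 1: fill(A) -> (A=8 B=12)
Step 2: empty(A) -> (A=0 B=12)
Step 3: empty(B) -> (A=0 B=0)
Step 4: fill(B) -> (A=0 B=12)
Step 5: fill(A) -> (A=8 B=12)
Step 6: empty(A) -> (A=0 B=12)
Step 7: pour(B -> A) -> (A=8 B=4)
Step 8: fill(B) -> (A=8 B=12)

Answer: 8 12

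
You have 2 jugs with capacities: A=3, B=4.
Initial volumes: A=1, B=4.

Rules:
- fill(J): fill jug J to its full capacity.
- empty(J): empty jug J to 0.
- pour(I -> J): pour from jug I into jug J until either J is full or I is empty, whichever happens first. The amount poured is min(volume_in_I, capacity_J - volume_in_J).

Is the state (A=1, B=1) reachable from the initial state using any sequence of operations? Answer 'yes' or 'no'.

Answer: no

Derivation:
BFS explored all 14 reachable states.
Reachable set includes: (0,0), (0,1), (0,2), (0,3), (0,4), (1,0), (1,4), (2,0), (2,4), (3,0), (3,1), (3,2) ...
Target (A=1, B=1) not in reachable set → no.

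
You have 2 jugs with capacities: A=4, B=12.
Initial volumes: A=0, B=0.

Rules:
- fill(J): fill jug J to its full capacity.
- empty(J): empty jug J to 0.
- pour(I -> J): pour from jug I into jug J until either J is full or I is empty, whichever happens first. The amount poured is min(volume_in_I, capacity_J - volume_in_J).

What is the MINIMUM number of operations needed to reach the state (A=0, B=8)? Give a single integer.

BFS from (A=0, B=0). One shortest path:
  1. fill(B) -> (A=0 B=12)
  2. pour(B -> A) -> (A=4 B=8)
  3. empty(A) -> (A=0 B=8)
Reached target in 3 moves.

Answer: 3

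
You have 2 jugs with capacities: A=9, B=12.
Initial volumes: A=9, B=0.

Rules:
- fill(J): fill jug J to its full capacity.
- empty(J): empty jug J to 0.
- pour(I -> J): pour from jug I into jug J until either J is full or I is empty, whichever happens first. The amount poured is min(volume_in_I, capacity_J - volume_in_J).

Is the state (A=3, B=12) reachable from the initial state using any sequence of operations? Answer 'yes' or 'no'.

Answer: yes

Derivation:
BFS from (A=9, B=0):
  1. empty(A) -> (A=0 B=0)
  2. fill(B) -> (A=0 B=12)
  3. pour(B -> A) -> (A=9 B=3)
  4. empty(A) -> (A=0 B=3)
  5. pour(B -> A) -> (A=3 B=0)
  6. fill(B) -> (A=3 B=12)
Target reached → yes.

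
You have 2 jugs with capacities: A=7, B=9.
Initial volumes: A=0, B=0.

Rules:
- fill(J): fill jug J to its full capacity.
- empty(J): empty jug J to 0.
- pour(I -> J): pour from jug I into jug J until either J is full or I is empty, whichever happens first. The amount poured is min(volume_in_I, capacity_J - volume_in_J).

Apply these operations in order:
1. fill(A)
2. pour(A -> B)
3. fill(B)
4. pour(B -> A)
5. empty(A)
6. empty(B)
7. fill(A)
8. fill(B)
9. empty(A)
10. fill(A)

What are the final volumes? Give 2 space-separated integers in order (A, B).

Answer: 7 9

Derivation:
Step 1: fill(A) -> (A=7 B=0)
Step 2: pour(A -> B) -> (A=0 B=7)
Step 3: fill(B) -> (A=0 B=9)
Step 4: pour(B -> A) -> (A=7 B=2)
Step 5: empty(A) -> (A=0 B=2)
Step 6: empty(B) -> (A=0 B=0)
Step 7: fill(A) -> (A=7 B=0)
Step 8: fill(B) -> (A=7 B=9)
Step 9: empty(A) -> (A=0 B=9)
Step 10: fill(A) -> (A=7 B=9)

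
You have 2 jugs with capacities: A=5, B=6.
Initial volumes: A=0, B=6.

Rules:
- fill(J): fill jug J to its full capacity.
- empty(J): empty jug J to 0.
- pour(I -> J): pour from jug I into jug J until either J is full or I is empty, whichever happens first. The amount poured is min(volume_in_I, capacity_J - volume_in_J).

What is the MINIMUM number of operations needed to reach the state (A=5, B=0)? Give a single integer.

Answer: 2

Derivation:
BFS from (A=0, B=6). One shortest path:
  1. fill(A) -> (A=5 B=6)
  2. empty(B) -> (A=5 B=0)
Reached target in 2 moves.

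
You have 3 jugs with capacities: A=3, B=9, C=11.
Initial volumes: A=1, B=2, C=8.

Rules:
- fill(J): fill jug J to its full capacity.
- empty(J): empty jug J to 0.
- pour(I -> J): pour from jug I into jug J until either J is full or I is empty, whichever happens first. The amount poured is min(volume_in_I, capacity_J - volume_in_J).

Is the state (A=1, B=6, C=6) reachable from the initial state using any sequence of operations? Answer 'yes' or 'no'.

BFS explored all 321 reachable states.
Reachable set includes: (0,0,0), (0,0,1), (0,0,2), (0,0,3), (0,0,4), (0,0,5), (0,0,6), (0,0,7), (0,0,8), (0,0,9), (0,0,10), (0,0,11) ...
Target (A=1, B=6, C=6) not in reachable set → no.

Answer: no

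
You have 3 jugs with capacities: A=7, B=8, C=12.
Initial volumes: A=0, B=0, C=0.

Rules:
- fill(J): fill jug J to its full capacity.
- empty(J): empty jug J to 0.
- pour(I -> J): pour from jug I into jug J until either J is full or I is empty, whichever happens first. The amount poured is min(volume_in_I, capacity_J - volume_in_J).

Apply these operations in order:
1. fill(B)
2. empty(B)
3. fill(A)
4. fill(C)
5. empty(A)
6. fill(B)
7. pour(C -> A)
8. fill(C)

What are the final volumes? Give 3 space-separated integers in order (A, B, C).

Answer: 7 8 12

Derivation:
Step 1: fill(B) -> (A=0 B=8 C=0)
Step 2: empty(B) -> (A=0 B=0 C=0)
Step 3: fill(A) -> (A=7 B=0 C=0)
Step 4: fill(C) -> (A=7 B=0 C=12)
Step 5: empty(A) -> (A=0 B=0 C=12)
Step 6: fill(B) -> (A=0 B=8 C=12)
Step 7: pour(C -> A) -> (A=7 B=8 C=5)
Step 8: fill(C) -> (A=7 B=8 C=12)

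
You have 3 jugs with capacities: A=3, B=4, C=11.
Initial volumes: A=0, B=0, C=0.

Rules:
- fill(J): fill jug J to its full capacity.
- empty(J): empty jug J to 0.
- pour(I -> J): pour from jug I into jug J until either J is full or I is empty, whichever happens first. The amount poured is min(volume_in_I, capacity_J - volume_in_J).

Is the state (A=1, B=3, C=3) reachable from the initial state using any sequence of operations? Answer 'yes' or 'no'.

BFS explored all 180 reachable states.
Reachable set includes: (0,0,0), (0,0,1), (0,0,2), (0,0,3), (0,0,4), (0,0,5), (0,0,6), (0,0,7), (0,0,8), (0,0,9), (0,0,10), (0,0,11) ...
Target (A=1, B=3, C=3) not in reachable set → no.

Answer: no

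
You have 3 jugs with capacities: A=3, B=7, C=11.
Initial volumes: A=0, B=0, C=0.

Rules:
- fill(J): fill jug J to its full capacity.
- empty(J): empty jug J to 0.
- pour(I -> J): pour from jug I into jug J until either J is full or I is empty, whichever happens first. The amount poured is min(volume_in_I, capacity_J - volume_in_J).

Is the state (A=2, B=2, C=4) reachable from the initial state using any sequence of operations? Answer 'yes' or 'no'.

BFS explored all 264 reachable states.
Reachable set includes: (0,0,0), (0,0,1), (0,0,2), (0,0,3), (0,0,4), (0,0,5), (0,0,6), (0,0,7), (0,0,8), (0,0,9), (0,0,10), (0,0,11) ...
Target (A=2, B=2, C=4) not in reachable set → no.

Answer: no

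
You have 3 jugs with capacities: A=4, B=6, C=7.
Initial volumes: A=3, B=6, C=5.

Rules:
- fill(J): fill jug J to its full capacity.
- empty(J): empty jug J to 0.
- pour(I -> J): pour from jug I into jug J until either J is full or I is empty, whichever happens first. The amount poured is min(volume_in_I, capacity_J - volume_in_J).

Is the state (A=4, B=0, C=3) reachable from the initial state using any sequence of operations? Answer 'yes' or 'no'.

BFS from (A=3, B=6, C=5):
  1. empty(A) -> (A=0 B=6 C=5)
  2. empty(B) -> (A=0 B=0 C=5)
  3. fill(C) -> (A=0 B=0 C=7)
  4. pour(C -> A) -> (A=4 B=0 C=3)
Target reached → yes.

Answer: yes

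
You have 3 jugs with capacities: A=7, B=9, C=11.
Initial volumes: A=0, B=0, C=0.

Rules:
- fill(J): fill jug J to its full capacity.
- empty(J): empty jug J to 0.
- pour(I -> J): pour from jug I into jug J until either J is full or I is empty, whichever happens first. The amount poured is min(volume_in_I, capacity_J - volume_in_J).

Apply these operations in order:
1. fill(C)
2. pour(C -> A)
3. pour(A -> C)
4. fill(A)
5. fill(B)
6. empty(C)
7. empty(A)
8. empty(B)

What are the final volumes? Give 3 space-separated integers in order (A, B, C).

Step 1: fill(C) -> (A=0 B=0 C=11)
Step 2: pour(C -> A) -> (A=7 B=0 C=4)
Step 3: pour(A -> C) -> (A=0 B=0 C=11)
Step 4: fill(A) -> (A=7 B=0 C=11)
Step 5: fill(B) -> (A=7 B=9 C=11)
Step 6: empty(C) -> (A=7 B=9 C=0)
Step 7: empty(A) -> (A=0 B=9 C=0)
Step 8: empty(B) -> (A=0 B=0 C=0)

Answer: 0 0 0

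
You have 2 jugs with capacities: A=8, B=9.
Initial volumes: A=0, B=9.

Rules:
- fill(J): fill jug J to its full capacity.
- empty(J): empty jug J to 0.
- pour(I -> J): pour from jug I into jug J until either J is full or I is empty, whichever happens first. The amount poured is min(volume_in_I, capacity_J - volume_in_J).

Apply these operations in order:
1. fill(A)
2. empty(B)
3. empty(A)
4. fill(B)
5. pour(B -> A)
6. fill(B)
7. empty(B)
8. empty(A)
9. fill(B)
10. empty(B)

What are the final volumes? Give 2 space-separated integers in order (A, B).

Step 1: fill(A) -> (A=8 B=9)
Step 2: empty(B) -> (A=8 B=0)
Step 3: empty(A) -> (A=0 B=0)
Step 4: fill(B) -> (A=0 B=9)
Step 5: pour(B -> A) -> (A=8 B=1)
Step 6: fill(B) -> (A=8 B=9)
Step 7: empty(B) -> (A=8 B=0)
Step 8: empty(A) -> (A=0 B=0)
Step 9: fill(B) -> (A=0 B=9)
Step 10: empty(B) -> (A=0 B=0)

Answer: 0 0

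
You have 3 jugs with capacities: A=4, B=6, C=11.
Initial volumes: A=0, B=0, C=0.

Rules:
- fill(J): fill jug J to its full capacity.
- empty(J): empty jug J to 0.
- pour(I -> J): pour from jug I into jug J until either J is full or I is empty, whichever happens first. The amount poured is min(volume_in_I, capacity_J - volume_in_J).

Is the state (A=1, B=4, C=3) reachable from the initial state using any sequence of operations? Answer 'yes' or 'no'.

Answer: no

Derivation:
BFS explored all 270 reachable states.
Reachable set includes: (0,0,0), (0,0,1), (0,0,2), (0,0,3), (0,0,4), (0,0,5), (0,0,6), (0,0,7), (0,0,8), (0,0,9), (0,0,10), (0,0,11) ...
Target (A=1, B=4, C=3) not in reachable set → no.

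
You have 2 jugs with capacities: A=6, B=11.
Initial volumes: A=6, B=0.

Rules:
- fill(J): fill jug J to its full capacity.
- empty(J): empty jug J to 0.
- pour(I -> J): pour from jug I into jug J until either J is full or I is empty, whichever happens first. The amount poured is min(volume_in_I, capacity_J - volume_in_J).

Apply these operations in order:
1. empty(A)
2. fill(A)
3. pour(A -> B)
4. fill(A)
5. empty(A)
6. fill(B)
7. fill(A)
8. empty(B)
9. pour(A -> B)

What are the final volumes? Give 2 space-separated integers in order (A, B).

Answer: 0 6

Derivation:
Step 1: empty(A) -> (A=0 B=0)
Step 2: fill(A) -> (A=6 B=0)
Step 3: pour(A -> B) -> (A=0 B=6)
Step 4: fill(A) -> (A=6 B=6)
Step 5: empty(A) -> (A=0 B=6)
Step 6: fill(B) -> (A=0 B=11)
Step 7: fill(A) -> (A=6 B=11)
Step 8: empty(B) -> (A=6 B=0)
Step 9: pour(A -> B) -> (A=0 B=6)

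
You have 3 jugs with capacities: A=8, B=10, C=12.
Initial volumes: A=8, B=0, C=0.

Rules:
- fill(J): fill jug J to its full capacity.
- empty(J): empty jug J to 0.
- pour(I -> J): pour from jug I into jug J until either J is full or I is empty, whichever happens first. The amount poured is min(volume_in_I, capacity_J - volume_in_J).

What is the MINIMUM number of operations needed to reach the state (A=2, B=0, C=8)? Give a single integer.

BFS from (A=8, B=0, C=0). One shortest path:
  1. empty(A) -> (A=0 B=0 C=0)
  2. fill(B) -> (A=0 B=10 C=0)
  3. pour(B -> A) -> (A=8 B=2 C=0)
  4. pour(A -> C) -> (A=0 B=2 C=8)
  5. pour(B -> A) -> (A=2 B=0 C=8)
Reached target in 5 moves.

Answer: 5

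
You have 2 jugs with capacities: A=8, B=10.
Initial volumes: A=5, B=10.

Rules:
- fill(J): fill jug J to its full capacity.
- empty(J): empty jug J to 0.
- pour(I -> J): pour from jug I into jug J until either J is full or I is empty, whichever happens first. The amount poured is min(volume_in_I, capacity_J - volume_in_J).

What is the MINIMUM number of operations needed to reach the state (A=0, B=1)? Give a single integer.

Answer: 8

Derivation:
BFS from (A=5, B=10). One shortest path:
  1. pour(B -> A) -> (A=8 B=7)
  2. empty(A) -> (A=0 B=7)
  3. pour(B -> A) -> (A=7 B=0)
  4. fill(B) -> (A=7 B=10)
  5. pour(B -> A) -> (A=8 B=9)
  6. empty(A) -> (A=0 B=9)
  7. pour(B -> A) -> (A=8 B=1)
  8. empty(A) -> (A=0 B=1)
Reached target in 8 moves.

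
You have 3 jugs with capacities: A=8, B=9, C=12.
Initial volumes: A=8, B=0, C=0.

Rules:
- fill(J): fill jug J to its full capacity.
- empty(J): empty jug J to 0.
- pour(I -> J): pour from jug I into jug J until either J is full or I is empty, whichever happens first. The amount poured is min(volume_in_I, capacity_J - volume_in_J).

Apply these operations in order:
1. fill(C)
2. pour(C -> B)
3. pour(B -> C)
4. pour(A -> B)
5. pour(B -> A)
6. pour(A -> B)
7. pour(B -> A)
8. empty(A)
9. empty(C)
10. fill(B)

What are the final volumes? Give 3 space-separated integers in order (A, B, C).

Answer: 0 9 0

Derivation:
Step 1: fill(C) -> (A=8 B=0 C=12)
Step 2: pour(C -> B) -> (A=8 B=9 C=3)
Step 3: pour(B -> C) -> (A=8 B=0 C=12)
Step 4: pour(A -> B) -> (A=0 B=8 C=12)
Step 5: pour(B -> A) -> (A=8 B=0 C=12)
Step 6: pour(A -> B) -> (A=0 B=8 C=12)
Step 7: pour(B -> A) -> (A=8 B=0 C=12)
Step 8: empty(A) -> (A=0 B=0 C=12)
Step 9: empty(C) -> (A=0 B=0 C=0)
Step 10: fill(B) -> (A=0 B=9 C=0)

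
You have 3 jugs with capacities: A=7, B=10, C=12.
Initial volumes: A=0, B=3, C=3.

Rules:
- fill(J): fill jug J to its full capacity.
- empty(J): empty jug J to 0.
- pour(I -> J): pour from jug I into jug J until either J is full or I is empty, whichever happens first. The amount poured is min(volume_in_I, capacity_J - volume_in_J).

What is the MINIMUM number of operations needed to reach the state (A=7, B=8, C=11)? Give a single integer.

Answer: 7

Derivation:
BFS from (A=0, B=3, C=3). One shortest path:
  1. pour(B -> A) -> (A=3 B=0 C=3)
  2. fill(B) -> (A=3 B=10 C=3)
  3. pour(C -> A) -> (A=6 B=10 C=0)
  4. pour(B -> C) -> (A=6 B=0 C=10)
  5. fill(B) -> (A=6 B=10 C=10)
  6. pour(B -> C) -> (A=6 B=8 C=12)
  7. pour(C -> A) -> (A=7 B=8 C=11)
Reached target in 7 moves.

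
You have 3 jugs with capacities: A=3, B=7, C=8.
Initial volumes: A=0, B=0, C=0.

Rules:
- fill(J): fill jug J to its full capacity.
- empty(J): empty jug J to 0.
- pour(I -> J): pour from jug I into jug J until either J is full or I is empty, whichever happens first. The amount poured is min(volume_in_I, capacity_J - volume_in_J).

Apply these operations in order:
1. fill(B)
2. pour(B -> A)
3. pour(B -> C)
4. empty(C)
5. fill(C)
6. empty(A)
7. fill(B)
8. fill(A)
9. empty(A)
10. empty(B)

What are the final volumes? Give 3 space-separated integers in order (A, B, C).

Step 1: fill(B) -> (A=0 B=7 C=0)
Step 2: pour(B -> A) -> (A=3 B=4 C=0)
Step 3: pour(B -> C) -> (A=3 B=0 C=4)
Step 4: empty(C) -> (A=3 B=0 C=0)
Step 5: fill(C) -> (A=3 B=0 C=8)
Step 6: empty(A) -> (A=0 B=0 C=8)
Step 7: fill(B) -> (A=0 B=7 C=8)
Step 8: fill(A) -> (A=3 B=7 C=8)
Step 9: empty(A) -> (A=0 B=7 C=8)
Step 10: empty(B) -> (A=0 B=0 C=8)

Answer: 0 0 8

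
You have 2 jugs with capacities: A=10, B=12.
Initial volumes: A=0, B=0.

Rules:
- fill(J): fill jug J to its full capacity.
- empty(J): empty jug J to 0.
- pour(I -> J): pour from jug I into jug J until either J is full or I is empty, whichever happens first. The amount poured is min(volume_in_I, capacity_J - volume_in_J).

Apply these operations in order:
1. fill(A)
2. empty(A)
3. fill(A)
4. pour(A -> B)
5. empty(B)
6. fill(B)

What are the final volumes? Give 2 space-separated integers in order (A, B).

Step 1: fill(A) -> (A=10 B=0)
Step 2: empty(A) -> (A=0 B=0)
Step 3: fill(A) -> (A=10 B=0)
Step 4: pour(A -> B) -> (A=0 B=10)
Step 5: empty(B) -> (A=0 B=0)
Step 6: fill(B) -> (A=0 B=12)

Answer: 0 12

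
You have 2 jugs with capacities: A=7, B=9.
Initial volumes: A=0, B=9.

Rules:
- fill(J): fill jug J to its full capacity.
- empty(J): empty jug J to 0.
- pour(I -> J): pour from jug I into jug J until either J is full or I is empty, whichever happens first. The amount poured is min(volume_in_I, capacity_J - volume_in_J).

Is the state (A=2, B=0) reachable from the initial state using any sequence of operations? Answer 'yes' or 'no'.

Answer: yes

Derivation:
BFS from (A=0, B=9):
  1. pour(B -> A) -> (A=7 B=2)
  2. empty(A) -> (A=0 B=2)
  3. pour(B -> A) -> (A=2 B=0)
Target reached → yes.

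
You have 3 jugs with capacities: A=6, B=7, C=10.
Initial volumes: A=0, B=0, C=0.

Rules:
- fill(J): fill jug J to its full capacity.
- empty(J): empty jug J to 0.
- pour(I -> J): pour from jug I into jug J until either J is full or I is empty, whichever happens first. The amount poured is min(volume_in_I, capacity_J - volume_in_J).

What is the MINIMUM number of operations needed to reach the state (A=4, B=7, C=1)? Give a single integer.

Answer: 8

Derivation:
BFS from (A=0, B=0, C=0). One shortest path:
  1. fill(A) -> (A=6 B=0 C=0)
  2. pour(A -> B) -> (A=0 B=6 C=0)
  3. fill(A) -> (A=6 B=6 C=0)
  4. pour(A -> B) -> (A=5 B=7 C=0)
  5. pour(B -> C) -> (A=5 B=0 C=7)
  6. pour(A -> B) -> (A=0 B=5 C=7)
  7. pour(C -> A) -> (A=6 B=5 C=1)
  8. pour(A -> B) -> (A=4 B=7 C=1)
Reached target in 8 moves.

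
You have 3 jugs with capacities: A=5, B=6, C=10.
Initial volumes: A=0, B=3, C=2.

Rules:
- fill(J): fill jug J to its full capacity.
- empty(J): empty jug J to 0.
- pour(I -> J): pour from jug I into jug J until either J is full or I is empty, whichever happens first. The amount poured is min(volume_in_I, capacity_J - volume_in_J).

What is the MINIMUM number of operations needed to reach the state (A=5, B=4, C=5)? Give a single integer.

Answer: 5

Derivation:
BFS from (A=0, B=3, C=2). One shortest path:
  1. fill(B) -> (A=0 B=6 C=2)
  2. pour(B -> C) -> (A=0 B=0 C=8)
  3. fill(B) -> (A=0 B=6 C=8)
  4. pour(B -> C) -> (A=0 B=4 C=10)
  5. pour(C -> A) -> (A=5 B=4 C=5)
Reached target in 5 moves.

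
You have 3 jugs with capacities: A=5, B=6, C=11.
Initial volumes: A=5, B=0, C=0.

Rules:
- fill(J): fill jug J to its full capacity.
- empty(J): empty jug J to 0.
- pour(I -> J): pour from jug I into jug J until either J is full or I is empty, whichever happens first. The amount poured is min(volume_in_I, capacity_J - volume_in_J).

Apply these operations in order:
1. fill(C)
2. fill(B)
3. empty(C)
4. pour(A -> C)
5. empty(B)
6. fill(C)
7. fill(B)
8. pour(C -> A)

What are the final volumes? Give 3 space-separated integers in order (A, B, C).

Step 1: fill(C) -> (A=5 B=0 C=11)
Step 2: fill(B) -> (A=5 B=6 C=11)
Step 3: empty(C) -> (A=5 B=6 C=0)
Step 4: pour(A -> C) -> (A=0 B=6 C=5)
Step 5: empty(B) -> (A=0 B=0 C=5)
Step 6: fill(C) -> (A=0 B=0 C=11)
Step 7: fill(B) -> (A=0 B=6 C=11)
Step 8: pour(C -> A) -> (A=5 B=6 C=6)

Answer: 5 6 6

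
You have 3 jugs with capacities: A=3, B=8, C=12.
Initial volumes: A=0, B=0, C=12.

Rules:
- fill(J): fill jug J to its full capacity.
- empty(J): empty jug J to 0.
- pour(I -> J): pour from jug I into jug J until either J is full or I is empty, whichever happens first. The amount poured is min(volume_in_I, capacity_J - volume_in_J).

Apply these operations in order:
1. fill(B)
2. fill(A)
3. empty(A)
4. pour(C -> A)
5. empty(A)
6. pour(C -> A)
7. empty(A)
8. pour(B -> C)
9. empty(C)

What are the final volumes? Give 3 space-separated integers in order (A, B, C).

Step 1: fill(B) -> (A=0 B=8 C=12)
Step 2: fill(A) -> (A=3 B=8 C=12)
Step 3: empty(A) -> (A=0 B=8 C=12)
Step 4: pour(C -> A) -> (A=3 B=8 C=9)
Step 5: empty(A) -> (A=0 B=8 C=9)
Step 6: pour(C -> A) -> (A=3 B=8 C=6)
Step 7: empty(A) -> (A=0 B=8 C=6)
Step 8: pour(B -> C) -> (A=0 B=2 C=12)
Step 9: empty(C) -> (A=0 B=2 C=0)

Answer: 0 2 0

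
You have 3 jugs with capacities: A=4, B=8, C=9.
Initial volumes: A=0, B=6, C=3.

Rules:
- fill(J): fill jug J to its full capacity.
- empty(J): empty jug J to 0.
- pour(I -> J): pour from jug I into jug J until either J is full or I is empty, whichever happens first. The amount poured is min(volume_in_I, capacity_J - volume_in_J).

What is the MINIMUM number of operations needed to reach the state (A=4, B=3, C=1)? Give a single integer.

BFS from (A=0, B=6, C=3). One shortest path:
  1. empty(B) -> (A=0 B=0 C=3)
  2. pour(C -> B) -> (A=0 B=3 C=0)
  3. fill(C) -> (A=0 B=3 C=9)
  4. pour(C -> A) -> (A=4 B=3 C=5)
  5. empty(A) -> (A=0 B=3 C=5)
  6. pour(C -> A) -> (A=4 B=3 C=1)
Reached target in 6 moves.

Answer: 6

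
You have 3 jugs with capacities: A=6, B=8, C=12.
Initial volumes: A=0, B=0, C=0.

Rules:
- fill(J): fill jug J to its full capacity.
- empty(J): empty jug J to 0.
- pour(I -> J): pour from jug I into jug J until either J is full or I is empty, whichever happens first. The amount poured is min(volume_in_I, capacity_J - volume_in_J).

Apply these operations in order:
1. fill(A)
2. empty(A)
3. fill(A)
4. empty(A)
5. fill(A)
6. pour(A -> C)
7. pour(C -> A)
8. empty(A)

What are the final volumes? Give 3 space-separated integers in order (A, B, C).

Answer: 0 0 0

Derivation:
Step 1: fill(A) -> (A=6 B=0 C=0)
Step 2: empty(A) -> (A=0 B=0 C=0)
Step 3: fill(A) -> (A=6 B=0 C=0)
Step 4: empty(A) -> (A=0 B=0 C=0)
Step 5: fill(A) -> (A=6 B=0 C=0)
Step 6: pour(A -> C) -> (A=0 B=0 C=6)
Step 7: pour(C -> A) -> (A=6 B=0 C=0)
Step 8: empty(A) -> (A=0 B=0 C=0)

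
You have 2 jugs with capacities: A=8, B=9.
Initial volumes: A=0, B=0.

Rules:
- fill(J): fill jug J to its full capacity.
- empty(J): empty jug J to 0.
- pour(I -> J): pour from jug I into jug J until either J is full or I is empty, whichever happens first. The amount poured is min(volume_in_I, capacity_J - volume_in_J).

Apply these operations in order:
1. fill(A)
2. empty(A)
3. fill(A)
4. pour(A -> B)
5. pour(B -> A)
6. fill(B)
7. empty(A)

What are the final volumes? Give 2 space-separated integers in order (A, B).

Answer: 0 9

Derivation:
Step 1: fill(A) -> (A=8 B=0)
Step 2: empty(A) -> (A=0 B=0)
Step 3: fill(A) -> (A=8 B=0)
Step 4: pour(A -> B) -> (A=0 B=8)
Step 5: pour(B -> A) -> (A=8 B=0)
Step 6: fill(B) -> (A=8 B=9)
Step 7: empty(A) -> (A=0 B=9)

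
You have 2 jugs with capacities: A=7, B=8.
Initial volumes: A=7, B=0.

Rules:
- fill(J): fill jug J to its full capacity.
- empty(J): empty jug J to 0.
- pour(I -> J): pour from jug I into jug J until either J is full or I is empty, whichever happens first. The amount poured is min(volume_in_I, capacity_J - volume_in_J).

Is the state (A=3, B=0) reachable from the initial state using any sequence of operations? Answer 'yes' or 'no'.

BFS from (A=7, B=0):
  1. empty(A) -> (A=0 B=0)
  2. fill(B) -> (A=0 B=8)
  3. pour(B -> A) -> (A=7 B=1)
  4. empty(A) -> (A=0 B=1)
  5. pour(B -> A) -> (A=1 B=0)
  6. fill(B) -> (A=1 B=8)
  7. pour(B -> A) -> (A=7 B=2)
  8. empty(A) -> (A=0 B=2)
  9. pour(B -> A) -> (A=2 B=0)
  10. fill(B) -> (A=2 B=8)
  11. pour(B -> A) -> (A=7 B=3)
  12. empty(A) -> (A=0 B=3)
  13. pour(B -> A) -> (A=3 B=0)
Target reached → yes.

Answer: yes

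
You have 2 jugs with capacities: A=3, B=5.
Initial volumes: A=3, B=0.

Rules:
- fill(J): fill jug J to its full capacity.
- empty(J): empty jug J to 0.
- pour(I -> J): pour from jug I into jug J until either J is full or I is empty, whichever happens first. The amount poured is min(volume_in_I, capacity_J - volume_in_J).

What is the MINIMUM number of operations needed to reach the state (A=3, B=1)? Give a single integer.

Answer: 6

Derivation:
BFS from (A=3, B=0). One shortest path:
  1. pour(A -> B) -> (A=0 B=3)
  2. fill(A) -> (A=3 B=3)
  3. pour(A -> B) -> (A=1 B=5)
  4. empty(B) -> (A=1 B=0)
  5. pour(A -> B) -> (A=0 B=1)
  6. fill(A) -> (A=3 B=1)
Reached target in 6 moves.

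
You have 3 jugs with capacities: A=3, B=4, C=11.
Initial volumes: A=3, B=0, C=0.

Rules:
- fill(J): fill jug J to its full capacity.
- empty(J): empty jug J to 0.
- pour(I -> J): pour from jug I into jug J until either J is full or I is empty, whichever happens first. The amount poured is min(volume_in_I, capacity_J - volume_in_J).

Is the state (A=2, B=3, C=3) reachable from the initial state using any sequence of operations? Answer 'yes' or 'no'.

Answer: no

Derivation:
BFS explored all 180 reachable states.
Reachable set includes: (0,0,0), (0,0,1), (0,0,2), (0,0,3), (0,0,4), (0,0,5), (0,0,6), (0,0,7), (0,0,8), (0,0,9), (0,0,10), (0,0,11) ...
Target (A=2, B=3, C=3) not in reachable set → no.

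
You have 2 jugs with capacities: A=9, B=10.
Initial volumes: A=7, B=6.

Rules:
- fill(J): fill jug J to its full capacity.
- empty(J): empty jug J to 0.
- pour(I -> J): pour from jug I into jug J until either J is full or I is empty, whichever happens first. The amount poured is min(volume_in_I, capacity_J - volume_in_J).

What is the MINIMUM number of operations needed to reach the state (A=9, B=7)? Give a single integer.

BFS from (A=7, B=6). One shortest path:
  1. empty(B) -> (A=7 B=0)
  2. pour(A -> B) -> (A=0 B=7)
  3. fill(A) -> (A=9 B=7)
Reached target in 3 moves.

Answer: 3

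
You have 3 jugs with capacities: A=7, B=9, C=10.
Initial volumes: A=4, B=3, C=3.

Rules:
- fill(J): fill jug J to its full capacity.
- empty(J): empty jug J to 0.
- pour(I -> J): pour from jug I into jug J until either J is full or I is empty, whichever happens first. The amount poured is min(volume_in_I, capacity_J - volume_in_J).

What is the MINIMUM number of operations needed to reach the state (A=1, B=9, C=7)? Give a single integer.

BFS from (A=4, B=3, C=3). One shortest path:
  1. fill(C) -> (A=4 B=3 C=10)
  2. pour(C -> A) -> (A=7 B=3 C=7)
  3. pour(A -> B) -> (A=1 B=9 C=7)
Reached target in 3 moves.

Answer: 3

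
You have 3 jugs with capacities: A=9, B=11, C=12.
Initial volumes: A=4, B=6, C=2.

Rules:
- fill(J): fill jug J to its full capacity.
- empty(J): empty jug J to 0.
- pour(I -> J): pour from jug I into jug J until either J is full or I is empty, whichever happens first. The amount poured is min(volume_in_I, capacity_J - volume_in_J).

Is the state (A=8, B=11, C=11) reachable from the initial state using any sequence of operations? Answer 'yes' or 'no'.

BFS from (A=4, B=6, C=2):
  1. pour(A -> B) -> (A=0 B=10 C=2)
  2. fill(A) -> (A=9 B=10 C=2)
  3. pour(A -> C) -> (A=0 B=10 C=11)
  4. fill(A) -> (A=9 B=10 C=11)
  5. pour(A -> B) -> (A=8 B=11 C=11)
Target reached → yes.

Answer: yes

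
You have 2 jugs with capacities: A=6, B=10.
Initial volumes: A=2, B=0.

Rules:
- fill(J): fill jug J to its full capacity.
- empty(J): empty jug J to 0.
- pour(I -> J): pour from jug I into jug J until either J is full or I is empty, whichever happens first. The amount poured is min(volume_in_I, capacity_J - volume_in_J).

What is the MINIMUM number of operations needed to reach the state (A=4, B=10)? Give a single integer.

Answer: 5

Derivation:
BFS from (A=2, B=0). One shortest path:
  1. pour(A -> B) -> (A=0 B=2)
  2. fill(A) -> (A=6 B=2)
  3. pour(A -> B) -> (A=0 B=8)
  4. fill(A) -> (A=6 B=8)
  5. pour(A -> B) -> (A=4 B=10)
Reached target in 5 moves.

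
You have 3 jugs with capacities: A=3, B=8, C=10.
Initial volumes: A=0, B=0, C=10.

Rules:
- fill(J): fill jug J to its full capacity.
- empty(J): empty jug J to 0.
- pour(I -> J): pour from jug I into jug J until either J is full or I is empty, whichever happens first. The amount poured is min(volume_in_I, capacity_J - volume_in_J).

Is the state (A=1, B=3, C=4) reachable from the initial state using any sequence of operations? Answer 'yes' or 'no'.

Answer: no

Derivation:
BFS explored all 270 reachable states.
Reachable set includes: (0,0,0), (0,0,1), (0,0,2), (0,0,3), (0,0,4), (0,0,5), (0,0,6), (0,0,7), (0,0,8), (0,0,9), (0,0,10), (0,1,0) ...
Target (A=1, B=3, C=4) not in reachable set → no.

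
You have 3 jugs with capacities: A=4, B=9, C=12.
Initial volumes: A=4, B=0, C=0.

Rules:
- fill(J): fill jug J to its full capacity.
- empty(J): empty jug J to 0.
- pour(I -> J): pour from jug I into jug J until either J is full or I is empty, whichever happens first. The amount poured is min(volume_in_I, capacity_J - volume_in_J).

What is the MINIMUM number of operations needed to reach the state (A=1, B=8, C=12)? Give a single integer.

Answer: 7

Derivation:
BFS from (A=4, B=0, C=0). One shortest path:
  1. fill(B) -> (A=4 B=9 C=0)
  2. pour(B -> C) -> (A=4 B=0 C=9)
  3. pour(A -> B) -> (A=0 B=4 C=9)
  4. fill(A) -> (A=4 B=4 C=9)
  5. pour(A -> B) -> (A=0 B=8 C=9)
  6. fill(A) -> (A=4 B=8 C=9)
  7. pour(A -> C) -> (A=1 B=8 C=12)
Reached target in 7 moves.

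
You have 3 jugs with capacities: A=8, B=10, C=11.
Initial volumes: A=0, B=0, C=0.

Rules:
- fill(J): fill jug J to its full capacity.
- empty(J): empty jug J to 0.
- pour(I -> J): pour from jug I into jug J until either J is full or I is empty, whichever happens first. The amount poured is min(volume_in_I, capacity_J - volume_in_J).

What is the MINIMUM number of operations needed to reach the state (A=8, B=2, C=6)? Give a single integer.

Answer: 6

Derivation:
BFS from (A=0, B=0, C=0). One shortest path:
  1. fill(A) -> (A=8 B=0 C=0)
  2. pour(A -> B) -> (A=0 B=8 C=0)
  3. fill(A) -> (A=8 B=8 C=0)
  4. pour(A -> B) -> (A=6 B=10 C=0)
  5. pour(A -> C) -> (A=0 B=10 C=6)
  6. pour(B -> A) -> (A=8 B=2 C=6)
Reached target in 6 moves.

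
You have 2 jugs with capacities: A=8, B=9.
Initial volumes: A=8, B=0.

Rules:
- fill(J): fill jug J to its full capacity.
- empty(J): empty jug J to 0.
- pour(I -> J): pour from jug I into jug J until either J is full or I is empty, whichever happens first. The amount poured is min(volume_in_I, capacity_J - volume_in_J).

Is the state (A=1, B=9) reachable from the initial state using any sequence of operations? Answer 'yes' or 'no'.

Answer: yes

Derivation:
BFS from (A=8, B=0):
  1. empty(A) -> (A=0 B=0)
  2. fill(B) -> (A=0 B=9)
  3. pour(B -> A) -> (A=8 B=1)
  4. empty(A) -> (A=0 B=1)
  5. pour(B -> A) -> (A=1 B=0)
  6. fill(B) -> (A=1 B=9)
Target reached → yes.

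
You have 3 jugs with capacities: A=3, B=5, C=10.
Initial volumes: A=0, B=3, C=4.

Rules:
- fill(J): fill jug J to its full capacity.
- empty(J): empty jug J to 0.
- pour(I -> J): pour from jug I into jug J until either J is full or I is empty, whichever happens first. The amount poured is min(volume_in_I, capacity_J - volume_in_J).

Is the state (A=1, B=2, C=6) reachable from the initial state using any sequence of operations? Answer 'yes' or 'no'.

BFS explored all 192 reachable states.
Reachable set includes: (0,0,0), (0,0,1), (0,0,2), (0,0,3), (0,0,4), (0,0,5), (0,0,6), (0,0,7), (0,0,8), (0,0,9), (0,0,10), (0,1,0) ...
Target (A=1, B=2, C=6) not in reachable set → no.

Answer: no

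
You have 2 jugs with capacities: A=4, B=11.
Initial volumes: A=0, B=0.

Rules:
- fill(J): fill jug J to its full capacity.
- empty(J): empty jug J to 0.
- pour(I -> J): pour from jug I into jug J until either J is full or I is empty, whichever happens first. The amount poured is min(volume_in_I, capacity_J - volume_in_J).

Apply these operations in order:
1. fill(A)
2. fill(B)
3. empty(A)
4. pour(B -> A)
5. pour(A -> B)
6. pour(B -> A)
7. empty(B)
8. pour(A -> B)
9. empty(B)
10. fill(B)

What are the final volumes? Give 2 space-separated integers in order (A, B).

Answer: 0 11

Derivation:
Step 1: fill(A) -> (A=4 B=0)
Step 2: fill(B) -> (A=4 B=11)
Step 3: empty(A) -> (A=0 B=11)
Step 4: pour(B -> A) -> (A=4 B=7)
Step 5: pour(A -> B) -> (A=0 B=11)
Step 6: pour(B -> A) -> (A=4 B=7)
Step 7: empty(B) -> (A=4 B=0)
Step 8: pour(A -> B) -> (A=0 B=4)
Step 9: empty(B) -> (A=0 B=0)
Step 10: fill(B) -> (A=0 B=11)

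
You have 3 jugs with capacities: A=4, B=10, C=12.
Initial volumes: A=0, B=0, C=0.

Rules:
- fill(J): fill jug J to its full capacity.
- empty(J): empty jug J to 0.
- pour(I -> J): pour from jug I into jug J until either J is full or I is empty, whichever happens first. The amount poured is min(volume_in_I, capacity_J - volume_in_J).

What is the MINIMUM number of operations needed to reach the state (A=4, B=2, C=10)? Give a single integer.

BFS from (A=0, B=0, C=0). One shortest path:
  1. fill(B) -> (A=0 B=10 C=0)
  2. pour(B -> C) -> (A=0 B=0 C=10)
  3. fill(B) -> (A=0 B=10 C=10)
  4. pour(B -> A) -> (A=4 B=6 C=10)
  5. empty(A) -> (A=0 B=6 C=10)
  6. pour(B -> A) -> (A=4 B=2 C=10)
Reached target in 6 moves.

Answer: 6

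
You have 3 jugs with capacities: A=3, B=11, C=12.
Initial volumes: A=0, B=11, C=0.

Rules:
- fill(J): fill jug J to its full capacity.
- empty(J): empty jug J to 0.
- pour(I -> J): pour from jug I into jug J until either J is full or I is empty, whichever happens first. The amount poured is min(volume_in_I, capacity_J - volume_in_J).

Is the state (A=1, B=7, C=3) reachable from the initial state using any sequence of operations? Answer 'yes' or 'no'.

Answer: no

Derivation:
BFS explored all 404 reachable states.
Reachable set includes: (0,0,0), (0,0,1), (0,0,2), (0,0,3), (0,0,4), (0,0,5), (0,0,6), (0,0,7), (0,0,8), (0,0,9), (0,0,10), (0,0,11) ...
Target (A=1, B=7, C=3) not in reachable set → no.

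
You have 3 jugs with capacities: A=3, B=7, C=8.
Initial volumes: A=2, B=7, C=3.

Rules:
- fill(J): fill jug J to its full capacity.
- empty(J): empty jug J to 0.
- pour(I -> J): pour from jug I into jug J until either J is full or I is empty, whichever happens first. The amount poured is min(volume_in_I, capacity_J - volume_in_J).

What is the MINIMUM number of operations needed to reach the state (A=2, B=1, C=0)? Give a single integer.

BFS from (A=2, B=7, C=3). One shortest path:
  1. empty(B) -> (A=2 B=0 C=3)
  2. fill(C) -> (A=2 B=0 C=8)
  3. pour(C -> B) -> (A=2 B=7 C=1)
  4. empty(B) -> (A=2 B=0 C=1)
  5. pour(C -> B) -> (A=2 B=1 C=0)
Reached target in 5 moves.

Answer: 5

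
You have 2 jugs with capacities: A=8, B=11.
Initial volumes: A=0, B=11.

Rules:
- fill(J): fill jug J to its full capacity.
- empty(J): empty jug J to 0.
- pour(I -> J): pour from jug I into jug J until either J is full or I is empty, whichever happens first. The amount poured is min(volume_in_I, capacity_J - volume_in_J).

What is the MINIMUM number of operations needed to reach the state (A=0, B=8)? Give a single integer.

BFS from (A=0, B=11). One shortest path:
  1. fill(A) -> (A=8 B=11)
  2. empty(B) -> (A=8 B=0)
  3. pour(A -> B) -> (A=0 B=8)
Reached target in 3 moves.

Answer: 3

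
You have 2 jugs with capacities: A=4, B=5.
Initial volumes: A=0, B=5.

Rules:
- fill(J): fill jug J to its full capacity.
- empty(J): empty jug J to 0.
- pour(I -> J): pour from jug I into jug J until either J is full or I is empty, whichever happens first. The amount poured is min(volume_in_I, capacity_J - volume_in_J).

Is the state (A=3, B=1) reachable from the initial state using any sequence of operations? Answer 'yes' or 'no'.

Answer: no

Derivation:
BFS explored all 18 reachable states.
Reachable set includes: (0,0), (0,1), (0,2), (0,3), (0,4), (0,5), (1,0), (1,5), (2,0), (2,5), (3,0), (3,5) ...
Target (A=3, B=1) not in reachable set → no.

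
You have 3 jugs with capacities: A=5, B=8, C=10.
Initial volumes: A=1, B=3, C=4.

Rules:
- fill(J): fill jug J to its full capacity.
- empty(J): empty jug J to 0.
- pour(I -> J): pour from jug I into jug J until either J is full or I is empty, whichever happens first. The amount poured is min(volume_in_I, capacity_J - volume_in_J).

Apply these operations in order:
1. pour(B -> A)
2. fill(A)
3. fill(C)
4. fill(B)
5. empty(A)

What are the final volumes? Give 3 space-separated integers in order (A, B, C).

Answer: 0 8 10

Derivation:
Step 1: pour(B -> A) -> (A=4 B=0 C=4)
Step 2: fill(A) -> (A=5 B=0 C=4)
Step 3: fill(C) -> (A=5 B=0 C=10)
Step 4: fill(B) -> (A=5 B=8 C=10)
Step 5: empty(A) -> (A=0 B=8 C=10)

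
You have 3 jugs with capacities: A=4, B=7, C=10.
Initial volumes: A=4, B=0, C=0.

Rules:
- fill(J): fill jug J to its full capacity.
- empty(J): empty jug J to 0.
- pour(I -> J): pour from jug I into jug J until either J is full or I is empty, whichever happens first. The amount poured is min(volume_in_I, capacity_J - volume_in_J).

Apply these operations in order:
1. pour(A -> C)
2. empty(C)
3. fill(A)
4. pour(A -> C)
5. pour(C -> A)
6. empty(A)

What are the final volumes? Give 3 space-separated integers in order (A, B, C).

Step 1: pour(A -> C) -> (A=0 B=0 C=4)
Step 2: empty(C) -> (A=0 B=0 C=0)
Step 3: fill(A) -> (A=4 B=0 C=0)
Step 4: pour(A -> C) -> (A=0 B=0 C=4)
Step 5: pour(C -> A) -> (A=4 B=0 C=0)
Step 6: empty(A) -> (A=0 B=0 C=0)

Answer: 0 0 0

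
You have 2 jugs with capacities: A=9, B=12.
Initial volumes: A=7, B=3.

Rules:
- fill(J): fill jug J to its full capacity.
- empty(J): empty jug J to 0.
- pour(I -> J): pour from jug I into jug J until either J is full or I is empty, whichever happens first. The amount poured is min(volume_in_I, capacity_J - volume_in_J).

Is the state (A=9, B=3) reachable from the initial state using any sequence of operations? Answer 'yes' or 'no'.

BFS from (A=7, B=3):
  1. fill(A) -> (A=9 B=3)
Target reached → yes.

Answer: yes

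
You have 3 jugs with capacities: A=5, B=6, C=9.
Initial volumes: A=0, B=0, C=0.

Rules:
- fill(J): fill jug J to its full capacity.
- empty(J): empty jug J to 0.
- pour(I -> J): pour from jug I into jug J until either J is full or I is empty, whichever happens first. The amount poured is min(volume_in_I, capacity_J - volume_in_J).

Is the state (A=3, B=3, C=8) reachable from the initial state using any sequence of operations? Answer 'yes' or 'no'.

Answer: no

Derivation:
BFS explored all 260 reachable states.
Reachable set includes: (0,0,0), (0,0,1), (0,0,2), (0,0,3), (0,0,4), (0,0,5), (0,0,6), (0,0,7), (0,0,8), (0,0,9), (0,1,0), (0,1,1) ...
Target (A=3, B=3, C=8) not in reachable set → no.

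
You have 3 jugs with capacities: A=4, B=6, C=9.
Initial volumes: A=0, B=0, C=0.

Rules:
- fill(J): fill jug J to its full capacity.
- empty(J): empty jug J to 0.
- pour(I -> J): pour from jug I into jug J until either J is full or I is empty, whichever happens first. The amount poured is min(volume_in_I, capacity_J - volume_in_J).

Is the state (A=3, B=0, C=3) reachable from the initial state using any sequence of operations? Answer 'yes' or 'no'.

BFS from (A=0, B=0, C=0):
  1. fill(B) -> (A=0 B=6 C=0)
  2. pour(B -> C) -> (A=0 B=0 C=6)
  3. fill(B) -> (A=0 B=6 C=6)
  4. pour(B -> C) -> (A=0 B=3 C=9)
  5. pour(B -> A) -> (A=3 B=0 C=9)
  6. pour(C -> B) -> (A=3 B=6 C=3)
  7. empty(B) -> (A=3 B=0 C=3)
Target reached → yes.

Answer: yes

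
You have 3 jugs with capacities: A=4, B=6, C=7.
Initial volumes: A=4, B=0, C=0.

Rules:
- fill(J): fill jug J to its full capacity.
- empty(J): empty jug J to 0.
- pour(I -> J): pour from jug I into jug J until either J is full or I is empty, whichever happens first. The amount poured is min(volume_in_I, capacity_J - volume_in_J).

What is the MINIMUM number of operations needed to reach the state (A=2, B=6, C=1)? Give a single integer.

BFS from (A=4, B=0, C=0). One shortest path:
  1. fill(C) -> (A=4 B=0 C=7)
  2. pour(A -> B) -> (A=0 B=4 C=7)
  3. fill(A) -> (A=4 B=4 C=7)
  4. pour(A -> B) -> (A=2 B=6 C=7)
  5. empty(B) -> (A=2 B=0 C=7)
  6. pour(C -> B) -> (A=2 B=6 C=1)
Reached target in 6 moves.

Answer: 6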